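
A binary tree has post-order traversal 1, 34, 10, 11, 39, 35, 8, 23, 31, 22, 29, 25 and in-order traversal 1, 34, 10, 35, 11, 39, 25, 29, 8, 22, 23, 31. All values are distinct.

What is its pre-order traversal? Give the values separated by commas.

The last element of post-order is the root; it splits in-order into left and right subtrees.
Root 25: left subtree has 6 nodes {1, 34, 10, 35, 11, 39}, right has 5 {29, 8, 22, 23, 31}.
  Root 35: left subtree has 3 nodes {1, 34, 10}, right has 2 {11, 39}.
    Root 10: left subtree has 2 nodes {1, 34}, right has 0 { }.
      Root 34: left subtree has 1 node {1}, right has 0 { }.
    Root 39: left subtree has 1 node {11}, right has 0 { }.
  Root 29: left subtree has 0 nodes { }, right has 4 {8, 22, 23, 31}.
    Root 22: left subtree has 1 node {8}, right has 2 {23, 31}.
      Root 31: left subtree has 1 node {23}, right has 0 { }.

25, 35, 10, 34, 1, 39, 11, 29, 22, 8, 31, 23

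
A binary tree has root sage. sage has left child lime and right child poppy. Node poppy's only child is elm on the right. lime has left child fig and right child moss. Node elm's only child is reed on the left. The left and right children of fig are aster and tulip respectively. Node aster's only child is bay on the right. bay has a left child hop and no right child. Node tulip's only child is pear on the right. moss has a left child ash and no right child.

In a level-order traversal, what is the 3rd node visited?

Level-order visits nodes level by level from the root, left to right within each level.
Level 0: sage
Level 1: lime, poppy
Level 2: fig, moss, elm
Level 3: aster, tulip, ash, reed
Level 4: bay, pear
Level 5: hop
Full level-order sequence: sage, lime, poppy, fig, moss, elm, aster, tulip, ash, reed, bay, pear, hop.

poppy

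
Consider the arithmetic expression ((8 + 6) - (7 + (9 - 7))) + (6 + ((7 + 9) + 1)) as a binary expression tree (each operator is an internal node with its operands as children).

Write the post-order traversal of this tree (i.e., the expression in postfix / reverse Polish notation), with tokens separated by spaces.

8 6 + 7 9 7 - + - 6 7 9 + 1 + + +

Post-order on an expression tree gives postfix notation: for each operator, emit left operand, right operand, then the operator.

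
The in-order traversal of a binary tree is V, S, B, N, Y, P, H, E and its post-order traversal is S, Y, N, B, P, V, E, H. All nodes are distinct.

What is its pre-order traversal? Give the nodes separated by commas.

The last element of post-order is the root; it splits in-order into left and right subtrees.
Root H: left subtree has 6 nodes {V, S, B, N, Y, P}, right has 1 {E}.
  Root V: left subtree has 0 nodes { }, right has 5 {S, B, N, Y, P}.
    Root P: left subtree has 4 nodes {S, B, N, Y}, right has 0 { }.
      Root B: left subtree has 1 node {S}, right has 2 {N, Y}.
        Root N: left subtree has 0 nodes { }, right has 1 {Y}.

H, V, P, B, S, N, Y, E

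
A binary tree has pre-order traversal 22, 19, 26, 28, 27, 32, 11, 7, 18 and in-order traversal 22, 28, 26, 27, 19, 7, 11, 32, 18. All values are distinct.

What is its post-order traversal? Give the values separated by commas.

28, 27, 26, 7, 11, 18, 32, 19, 22

The first element of pre-order is the root; it splits in-order into left and right subtrees.
Root 22: left subtree has 0 nodes { }, right has 8 {28, 26, 27, 19, 7, 11, 32, 18}.
  Root 19: left subtree has 3 nodes {28, 26, 27}, right has 4 {7, 11, 32, 18}.
    Root 26: left subtree has 1 node {28}, right has 1 {27}.
    Root 32: left subtree has 2 nodes {7, 11}, right has 1 {18}.
      Root 11: left subtree has 1 node {7}, right has 0 { }.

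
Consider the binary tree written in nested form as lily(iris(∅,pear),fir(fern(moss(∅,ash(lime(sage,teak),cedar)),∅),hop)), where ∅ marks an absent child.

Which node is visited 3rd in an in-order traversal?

lily

In-order visits the left subtree, then the node, then the right subtree.
At lily: go left to iris.
  At iris: no left child.
  Visit iris.
  At iris: go right to pear.
    pear is a leaf — visit pear.
Visit lily.
At lily: go right to fir.
  At fir: go left to fern.
    At fern: go left to moss.
      At moss: no left child.
      Visit moss.
      At moss: go right to ash.
        At ash: go left to lime.
          At lime: go left to sage.
            sage is a leaf — visit sage.
          Visit lime.
          At lime: go right to teak.
            teak is a leaf — visit teak.
        Visit ash.
        At ash: go right to cedar.
          cedar is a leaf — visit cedar.
    Visit fern.
    At fern: no right child.
  Visit fir.
  At fir: go right to hop.
    hop is a leaf — visit hop.
Full in-order sequence: iris, pear, lily, moss, sage, lime, teak, ash, cedar, fern, fir, hop.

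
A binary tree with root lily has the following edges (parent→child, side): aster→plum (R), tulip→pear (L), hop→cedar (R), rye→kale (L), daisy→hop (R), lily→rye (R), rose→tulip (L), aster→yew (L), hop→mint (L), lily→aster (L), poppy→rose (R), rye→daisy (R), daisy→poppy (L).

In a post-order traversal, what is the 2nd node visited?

plum

Post-order visits the left subtree, then the right subtree, then the node.
At lily: go left to aster.
  At aster: go left to yew.
    yew is a leaf — visit yew.
  At aster: go right to plum.
    plum is a leaf — visit plum.
  Visit aster.
At lily: go right to rye.
  At rye: go left to kale.
    kale is a leaf — visit kale.
  At rye: go right to daisy.
    At daisy: go left to poppy.
      At poppy: no left child.
      At poppy: go right to rose.
        At rose: go left to tulip.
          At tulip: go left to pear.
            pear is a leaf — visit pear.
          At tulip: no right child.
          Visit tulip.
        At rose: no right child.
        Visit rose.
      Visit poppy.
    At daisy: go right to hop.
      At hop: go left to mint.
        mint is a leaf — visit mint.
      At hop: go right to cedar.
        cedar is a leaf — visit cedar.
      Visit hop.
    Visit daisy.
  Visit rye.
Visit lily.
Full post-order sequence: yew, plum, aster, kale, pear, tulip, rose, poppy, mint, cedar, hop, daisy, rye, lily.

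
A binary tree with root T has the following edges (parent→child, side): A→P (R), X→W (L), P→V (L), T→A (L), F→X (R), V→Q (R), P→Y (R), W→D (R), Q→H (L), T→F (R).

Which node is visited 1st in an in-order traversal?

In-order visits the left subtree, then the node, then the right subtree.
At T: go left to A.
  At A: no left child.
  Visit A.
  At A: go right to P.
    At P: go left to V.
      At V: no left child.
      Visit V.
      At V: go right to Q.
        At Q: go left to H.
          H is a leaf — visit H.
        Visit Q.
        At Q: no right child.
    Visit P.
    At P: go right to Y.
      Y is a leaf — visit Y.
Visit T.
At T: go right to F.
  At F: no left child.
  Visit F.
  At F: go right to X.
    At X: go left to W.
      At W: no left child.
      Visit W.
      At W: go right to D.
        D is a leaf — visit D.
    Visit X.
    At X: no right child.
Full in-order sequence: A, V, H, Q, P, Y, T, F, W, D, X.

A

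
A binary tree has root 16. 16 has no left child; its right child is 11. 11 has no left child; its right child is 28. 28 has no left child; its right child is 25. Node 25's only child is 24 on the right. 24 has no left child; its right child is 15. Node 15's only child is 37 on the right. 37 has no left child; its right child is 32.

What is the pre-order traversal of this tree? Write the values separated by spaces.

Pre-order visits the node, then its left subtree, then its right subtree.
Visit 16.
At 16: no left child.
At 16: go right to 11.
  Visit 11.
  At 11: no left child.
  At 11: go right to 28.
    Visit 28.
    At 28: no left child.
    At 28: go right to 25.
      Visit 25.
      At 25: no left child.
      At 25: go right to 24.
        Visit 24.
        At 24: no left child.
        At 24: go right to 15.
          Visit 15.
          At 15: no left child.
          At 15: go right to 37.
            Visit 37.
            At 37: no left child.
            At 37: go right to 32.
              32 is a leaf — visit 32.

16 11 28 25 24 15 37 32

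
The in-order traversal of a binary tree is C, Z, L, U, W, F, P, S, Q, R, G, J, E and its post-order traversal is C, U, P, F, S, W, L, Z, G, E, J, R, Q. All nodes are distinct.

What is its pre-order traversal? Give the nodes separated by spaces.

The last element of post-order is the root; it splits in-order into left and right subtrees.
Root Q: left subtree has 8 nodes {C, Z, L, U, W, F, P, S}, right has 4 {R, G, J, E}.
  Root Z: left subtree has 1 node {C}, right has 6 {L, U, W, F, P, S}.
    Root L: left subtree has 0 nodes { }, right has 5 {U, W, F, P, S}.
      Root W: left subtree has 1 node {U}, right has 3 {F, P, S}.
        Root S: left subtree has 2 nodes {F, P}, right has 0 { }.
          Root F: left subtree has 0 nodes { }, right has 1 {P}.
  Root R: left subtree has 0 nodes { }, right has 3 {G, J, E}.
    Root J: left subtree has 1 node {G}, right has 1 {E}.

Q Z C L W U S F P R J G E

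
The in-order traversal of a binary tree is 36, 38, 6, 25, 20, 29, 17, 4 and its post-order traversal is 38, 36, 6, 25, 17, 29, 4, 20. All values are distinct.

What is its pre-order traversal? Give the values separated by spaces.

The last element of post-order is the root; it splits in-order into left and right subtrees.
Root 20: left subtree has 4 nodes {36, 38, 6, 25}, right has 3 {29, 17, 4}.
  Root 25: left subtree has 3 nodes {36, 38, 6}, right has 0 { }.
    Root 6: left subtree has 2 nodes {36, 38}, right has 0 { }.
      Root 36: left subtree has 0 nodes { }, right has 1 {38}.
  Root 4: left subtree has 2 nodes {29, 17}, right has 0 { }.
    Root 29: left subtree has 0 nodes { }, right has 1 {17}.

20 25 6 36 38 4 29 17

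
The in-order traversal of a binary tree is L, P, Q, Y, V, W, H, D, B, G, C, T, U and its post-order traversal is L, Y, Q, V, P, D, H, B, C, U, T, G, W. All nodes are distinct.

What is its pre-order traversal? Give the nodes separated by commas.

W, P, L, V, Q, Y, G, B, H, D, T, C, U

The last element of post-order is the root; it splits in-order into left and right subtrees.
Root W: left subtree has 5 nodes {L, P, Q, Y, V}, right has 7 {H, D, B, G, C, T, U}.
  Root P: left subtree has 1 node {L}, right has 3 {Q, Y, V}.
    Root V: left subtree has 2 nodes {Q, Y}, right has 0 { }.
      Root Q: left subtree has 0 nodes { }, right has 1 {Y}.
  Root G: left subtree has 3 nodes {H, D, B}, right has 3 {C, T, U}.
    Root B: left subtree has 2 nodes {H, D}, right has 0 { }.
      Root H: left subtree has 0 nodes { }, right has 1 {D}.
    Root T: left subtree has 1 node {C}, right has 1 {U}.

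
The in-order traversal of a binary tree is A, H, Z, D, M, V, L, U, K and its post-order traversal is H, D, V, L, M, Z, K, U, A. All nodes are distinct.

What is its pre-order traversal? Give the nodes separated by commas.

A, U, Z, H, M, D, L, V, K

The last element of post-order is the root; it splits in-order into left and right subtrees.
Root A: left subtree has 0 nodes { }, right has 8 {H, Z, D, M, V, L, U, K}.
  Root U: left subtree has 6 nodes {H, Z, D, M, V, L}, right has 1 {K}.
    Root Z: left subtree has 1 node {H}, right has 4 {D, M, V, L}.
      Root M: left subtree has 1 node {D}, right has 2 {V, L}.
        Root L: left subtree has 1 node {V}, right has 0 { }.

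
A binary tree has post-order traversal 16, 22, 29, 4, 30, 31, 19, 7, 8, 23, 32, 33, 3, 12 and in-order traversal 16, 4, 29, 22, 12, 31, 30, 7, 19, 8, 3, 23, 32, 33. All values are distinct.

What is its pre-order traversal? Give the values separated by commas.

The last element of post-order is the root; it splits in-order into left and right subtrees.
Root 12: left subtree has 4 nodes {16, 4, 29, 22}, right has 9 {31, 30, 7, 19, 8, 3, 23, 32, 33}.
  Root 4: left subtree has 1 node {16}, right has 2 {29, 22}.
    Root 29: left subtree has 0 nodes { }, right has 1 {22}.
  Root 3: left subtree has 5 nodes {31, 30, 7, 19, 8}, right has 3 {23, 32, 33}.
    Root 8: left subtree has 4 nodes {31, 30, 7, 19}, right has 0 { }.
      Root 7: left subtree has 2 nodes {31, 30}, right has 1 {19}.
        Root 31: left subtree has 0 nodes { }, right has 1 {30}.
    Root 33: left subtree has 2 nodes {23, 32}, right has 0 { }.
      Root 32: left subtree has 1 node {23}, right has 0 { }.

12, 4, 16, 29, 22, 3, 8, 7, 31, 30, 19, 33, 32, 23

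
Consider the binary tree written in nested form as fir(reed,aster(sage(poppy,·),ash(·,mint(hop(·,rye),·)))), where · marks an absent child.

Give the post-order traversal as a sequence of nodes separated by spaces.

reed poppy sage rye hop mint ash aster fir

Post-order visits the left subtree, then the right subtree, then the node.
At fir: go left to reed.
  reed is a leaf — visit reed.
At fir: go right to aster.
  At aster: go left to sage.
    At sage: go left to poppy.
      poppy is a leaf — visit poppy.
    At sage: no right child.
    Visit sage.
  At aster: go right to ash.
    At ash: no left child.
    At ash: go right to mint.
      At mint: go left to hop.
        At hop: no left child.
        At hop: go right to rye.
          rye is a leaf — visit rye.
        Visit hop.
      At mint: no right child.
      Visit mint.
    Visit ash.
  Visit aster.
Visit fir.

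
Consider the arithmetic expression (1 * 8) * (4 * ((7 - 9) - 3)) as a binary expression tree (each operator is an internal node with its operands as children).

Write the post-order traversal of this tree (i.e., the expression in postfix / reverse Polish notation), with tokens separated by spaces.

Post-order on an expression tree gives postfix notation: for each operator, emit left operand, right operand, then the operator.

1 8 * 4 7 9 - 3 - * *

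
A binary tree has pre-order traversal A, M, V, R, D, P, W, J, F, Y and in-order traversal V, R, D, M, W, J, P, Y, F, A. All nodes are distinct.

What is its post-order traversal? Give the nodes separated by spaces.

The first element of pre-order is the root; it splits in-order into left and right subtrees.
Root A: left subtree has 9 nodes {V, R, D, M, W, J, P, Y, F}, right has 0 { }.
  Root M: left subtree has 3 nodes {V, R, D}, right has 5 {W, J, P, Y, F}.
    Root V: left subtree has 0 nodes { }, right has 2 {R, D}.
      Root R: left subtree has 0 nodes { }, right has 1 {D}.
    Root P: left subtree has 2 nodes {W, J}, right has 2 {Y, F}.
      Root W: left subtree has 0 nodes { }, right has 1 {J}.
      Root F: left subtree has 1 node {Y}, right has 0 { }.

D R V J W Y F P M A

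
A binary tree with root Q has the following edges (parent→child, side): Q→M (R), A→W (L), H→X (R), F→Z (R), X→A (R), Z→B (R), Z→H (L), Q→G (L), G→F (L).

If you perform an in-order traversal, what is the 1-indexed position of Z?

In-order visits the left subtree, then the node, then the right subtree.
At Q: go left to G.
  At G: go left to F.
    At F: no left child.
    Visit F.
    At F: go right to Z.
      At Z: go left to H.
        At H: no left child.
        Visit H.
        At H: go right to X.
          At X: no left child.
          Visit X.
          At X: go right to A.
            At A: go left to W.
              W is a leaf — visit W.
            Visit A.
            At A: no right child.
      Visit Z.
      At Z: go right to B.
        B is a leaf — visit B.
  Visit G.
  At G: no right child.
Visit Q.
At Q: go right to M.
  M is a leaf — visit M.
Full in-order sequence: F, H, X, W, A, Z, B, G, Q, M.

6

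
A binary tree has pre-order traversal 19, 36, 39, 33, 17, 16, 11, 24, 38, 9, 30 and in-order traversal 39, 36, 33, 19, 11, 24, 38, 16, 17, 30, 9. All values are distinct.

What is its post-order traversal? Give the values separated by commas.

The first element of pre-order is the root; it splits in-order into left and right subtrees.
Root 19: left subtree has 3 nodes {39, 36, 33}, right has 7 {11, 24, 38, 16, 17, 30, 9}.
  Root 36: left subtree has 1 node {39}, right has 1 {33}.
  Root 17: left subtree has 4 nodes {11, 24, 38, 16}, right has 2 {30, 9}.
    Root 16: left subtree has 3 nodes {11, 24, 38}, right has 0 { }.
      Root 11: left subtree has 0 nodes { }, right has 2 {24, 38}.
        Root 24: left subtree has 0 nodes { }, right has 1 {38}.
    Root 9: left subtree has 1 node {30}, right has 0 { }.

39, 33, 36, 38, 24, 11, 16, 30, 9, 17, 19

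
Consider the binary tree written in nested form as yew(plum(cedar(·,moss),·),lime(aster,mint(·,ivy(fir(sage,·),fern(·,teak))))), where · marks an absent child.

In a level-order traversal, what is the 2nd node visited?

Level-order visits nodes level by level from the root, left to right within each level.
Level 0: yew
Level 1: plum, lime
Level 2: cedar, aster, mint
Level 3: moss, ivy
Level 4: fir, fern
Level 5: sage, teak
Full level-order sequence: yew, plum, lime, cedar, aster, mint, moss, ivy, fir, fern, sage, teak.

plum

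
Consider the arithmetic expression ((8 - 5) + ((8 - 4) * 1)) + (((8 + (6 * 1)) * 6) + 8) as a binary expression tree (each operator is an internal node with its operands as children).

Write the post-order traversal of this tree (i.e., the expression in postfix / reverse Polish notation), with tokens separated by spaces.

8 5 - 8 4 - 1 * + 8 6 1 * + 6 * 8 + +

Post-order on an expression tree gives postfix notation: for each operator, emit left operand, right operand, then the operator.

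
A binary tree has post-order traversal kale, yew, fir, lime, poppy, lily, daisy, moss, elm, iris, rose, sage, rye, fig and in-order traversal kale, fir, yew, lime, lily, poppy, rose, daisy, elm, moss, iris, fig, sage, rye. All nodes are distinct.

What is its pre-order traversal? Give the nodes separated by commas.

fig, rose, lily, lime, fir, kale, yew, poppy, iris, elm, daisy, moss, rye, sage

The last element of post-order is the root; it splits in-order into left and right subtrees.
Root fig: left subtree has 11 nodes {kale, fir, yew, lime, lily, poppy, rose, daisy, elm, moss, iris}, right has 2 {sage, rye}.
  Root rose: left subtree has 6 nodes {kale, fir, yew, lime, lily, poppy}, right has 4 {daisy, elm, moss, iris}.
    Root lily: left subtree has 4 nodes {kale, fir, yew, lime}, right has 1 {poppy}.
      Root lime: left subtree has 3 nodes {kale, fir, yew}, right has 0 { }.
        Root fir: left subtree has 1 node {kale}, right has 1 {yew}.
    Root iris: left subtree has 3 nodes {daisy, elm, moss}, right has 0 { }.
      Root elm: left subtree has 1 node {daisy}, right has 1 {moss}.
  Root rye: left subtree has 1 node {sage}, right has 0 { }.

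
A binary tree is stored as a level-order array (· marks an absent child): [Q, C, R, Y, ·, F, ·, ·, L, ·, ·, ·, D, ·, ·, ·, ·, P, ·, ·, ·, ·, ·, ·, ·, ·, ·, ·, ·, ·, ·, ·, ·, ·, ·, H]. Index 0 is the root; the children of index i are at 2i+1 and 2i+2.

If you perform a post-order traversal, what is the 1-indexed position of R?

8

Post-order visits the left subtree, then the right subtree, then the node.
At Q: go left to C.
  At C: go left to Y.
    At Y: no left child.
    At Y: go right to L.
      At L: go left to P.
        At P: go left to H.
          H is a leaf — visit H.
        At P: no right child.
        Visit P.
      At L: no right child.
      Visit L.
    Visit Y.
  At C: no right child.
  Visit C.
At Q: go right to R.
  At R: go left to F.
    At F: no left child.
    At F: go right to D.
      D is a leaf — visit D.
    Visit F.
  At R: no right child.
  Visit R.
Visit Q.
Full post-order sequence: H, P, L, Y, C, D, F, R, Q.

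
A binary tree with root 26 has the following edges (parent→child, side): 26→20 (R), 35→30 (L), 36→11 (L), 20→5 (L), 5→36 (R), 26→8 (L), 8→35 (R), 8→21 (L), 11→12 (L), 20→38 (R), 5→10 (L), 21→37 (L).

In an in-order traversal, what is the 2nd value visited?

21

In-order visits the left subtree, then the node, then the right subtree.
At 26: go left to 8.
  At 8: go left to 21.
    At 21: go left to 37.
      37 is a leaf — visit 37.
    Visit 21.
    At 21: no right child.
  Visit 8.
  At 8: go right to 35.
    At 35: go left to 30.
      30 is a leaf — visit 30.
    Visit 35.
    At 35: no right child.
Visit 26.
At 26: go right to 20.
  At 20: go left to 5.
    At 5: go left to 10.
      10 is a leaf — visit 10.
    Visit 5.
    At 5: go right to 36.
      At 36: go left to 11.
        At 11: go left to 12.
          12 is a leaf — visit 12.
        Visit 11.
        At 11: no right child.
      Visit 36.
      At 36: no right child.
  Visit 20.
  At 20: go right to 38.
    38 is a leaf — visit 38.
Full in-order sequence: 37, 21, 8, 30, 35, 26, 10, 5, 12, 11, 36, 20, 38.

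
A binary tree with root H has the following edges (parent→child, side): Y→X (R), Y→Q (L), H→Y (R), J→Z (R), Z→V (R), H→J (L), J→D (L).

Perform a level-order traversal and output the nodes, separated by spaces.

Level-order visits nodes level by level from the root, left to right within each level.
Level 0: H
Level 1: J, Y
Level 2: D, Z, Q, X
Level 3: V

H J Y D Z Q X V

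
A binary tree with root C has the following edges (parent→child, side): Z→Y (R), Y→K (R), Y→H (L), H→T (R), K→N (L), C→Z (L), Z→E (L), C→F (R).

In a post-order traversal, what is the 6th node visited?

Y

Post-order visits the left subtree, then the right subtree, then the node.
At C: go left to Z.
  At Z: go left to E.
    E is a leaf — visit E.
  At Z: go right to Y.
    At Y: go left to H.
      At H: no left child.
      At H: go right to T.
        T is a leaf — visit T.
      Visit H.
    At Y: go right to K.
      At K: go left to N.
        N is a leaf — visit N.
      At K: no right child.
      Visit K.
    Visit Y.
  Visit Z.
At C: go right to F.
  F is a leaf — visit F.
Visit C.
Full post-order sequence: E, T, H, N, K, Y, Z, F, C.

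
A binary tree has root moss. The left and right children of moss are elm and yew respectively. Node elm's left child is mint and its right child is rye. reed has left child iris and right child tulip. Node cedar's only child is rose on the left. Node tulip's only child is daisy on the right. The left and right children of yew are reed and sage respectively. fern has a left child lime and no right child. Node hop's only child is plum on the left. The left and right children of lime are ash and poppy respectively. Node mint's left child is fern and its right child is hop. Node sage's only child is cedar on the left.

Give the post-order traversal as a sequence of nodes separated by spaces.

Post-order visits the left subtree, then the right subtree, then the node.
At moss: go left to elm.
  At elm: go left to mint.
    At mint: go left to fern.
      At fern: go left to lime.
        At lime: go left to ash.
          ash is a leaf — visit ash.
        At lime: go right to poppy.
          poppy is a leaf — visit poppy.
        Visit lime.
      At fern: no right child.
      Visit fern.
    At mint: go right to hop.
      At hop: go left to plum.
        plum is a leaf — visit plum.
      At hop: no right child.
      Visit hop.
    Visit mint.
  At elm: go right to rye.
    rye is a leaf — visit rye.
  Visit elm.
At moss: go right to yew.
  At yew: go left to reed.
    At reed: go left to iris.
      iris is a leaf — visit iris.
    At reed: go right to tulip.
      At tulip: no left child.
      At tulip: go right to daisy.
        daisy is a leaf — visit daisy.
      Visit tulip.
    Visit reed.
  At yew: go right to sage.
    At sage: go left to cedar.
      At cedar: go left to rose.
        rose is a leaf — visit rose.
      At cedar: no right child.
      Visit cedar.
    At sage: no right child.
    Visit sage.
  Visit yew.
Visit moss.

ash poppy lime fern plum hop mint rye elm iris daisy tulip reed rose cedar sage yew moss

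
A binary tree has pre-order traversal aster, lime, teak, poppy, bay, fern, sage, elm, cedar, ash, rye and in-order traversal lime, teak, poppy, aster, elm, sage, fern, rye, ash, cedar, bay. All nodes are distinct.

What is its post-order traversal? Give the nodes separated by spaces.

poppy teak lime elm sage rye ash cedar fern bay aster

The first element of pre-order is the root; it splits in-order into left and right subtrees.
Root aster: left subtree has 3 nodes {lime, teak, poppy}, right has 7 {elm, sage, fern, rye, ash, cedar, bay}.
  Root lime: left subtree has 0 nodes { }, right has 2 {teak, poppy}.
    Root teak: left subtree has 0 nodes { }, right has 1 {poppy}.
  Root bay: left subtree has 6 nodes {elm, sage, fern, rye, ash, cedar}, right has 0 { }.
    Root fern: left subtree has 2 nodes {elm, sage}, right has 3 {rye, ash, cedar}.
      Root sage: left subtree has 1 node {elm}, right has 0 { }.
      Root cedar: left subtree has 2 nodes {rye, ash}, right has 0 { }.
        Root ash: left subtree has 1 node {rye}, right has 0 { }.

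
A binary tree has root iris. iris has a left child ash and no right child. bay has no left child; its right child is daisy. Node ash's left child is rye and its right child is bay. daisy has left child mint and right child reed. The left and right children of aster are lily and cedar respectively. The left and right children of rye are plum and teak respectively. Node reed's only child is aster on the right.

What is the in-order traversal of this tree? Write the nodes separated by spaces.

In-order visits the left subtree, then the node, then the right subtree.
At iris: go left to ash.
  At ash: go left to rye.
    At rye: go left to plum.
      plum is a leaf — visit plum.
    Visit rye.
    At rye: go right to teak.
      teak is a leaf — visit teak.
  Visit ash.
  At ash: go right to bay.
    At bay: no left child.
    Visit bay.
    At bay: go right to daisy.
      At daisy: go left to mint.
        mint is a leaf — visit mint.
      Visit daisy.
      At daisy: go right to reed.
        At reed: no left child.
        Visit reed.
        At reed: go right to aster.
          At aster: go left to lily.
            lily is a leaf — visit lily.
          Visit aster.
          At aster: go right to cedar.
            cedar is a leaf — visit cedar.
Visit iris.
At iris: no right child.

plum rye teak ash bay mint daisy reed lily aster cedar iris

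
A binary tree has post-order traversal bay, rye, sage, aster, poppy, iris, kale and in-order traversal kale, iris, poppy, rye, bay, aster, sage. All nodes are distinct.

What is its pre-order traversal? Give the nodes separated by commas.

The last element of post-order is the root; it splits in-order into left and right subtrees.
Root kale: left subtree has 0 nodes { }, right has 6 {iris, poppy, rye, bay, aster, sage}.
  Root iris: left subtree has 0 nodes { }, right has 5 {poppy, rye, bay, aster, sage}.
    Root poppy: left subtree has 0 nodes { }, right has 4 {rye, bay, aster, sage}.
      Root aster: left subtree has 2 nodes {rye, bay}, right has 1 {sage}.
        Root rye: left subtree has 0 nodes { }, right has 1 {bay}.

kale, iris, poppy, aster, rye, bay, sage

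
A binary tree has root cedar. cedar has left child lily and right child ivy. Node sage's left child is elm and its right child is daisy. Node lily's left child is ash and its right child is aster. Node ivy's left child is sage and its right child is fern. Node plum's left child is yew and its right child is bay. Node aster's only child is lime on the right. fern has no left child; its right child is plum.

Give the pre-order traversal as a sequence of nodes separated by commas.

Pre-order visits the node, then its left subtree, then its right subtree.
Visit cedar.
At cedar: go left to lily.
  Visit lily.
  At lily: go left to ash.
    ash is a leaf — visit ash.
  At lily: go right to aster.
    Visit aster.
    At aster: no left child.
    At aster: go right to lime.
      lime is a leaf — visit lime.
At cedar: go right to ivy.
  Visit ivy.
  At ivy: go left to sage.
    Visit sage.
    At sage: go left to elm.
      elm is a leaf — visit elm.
    At sage: go right to daisy.
      daisy is a leaf — visit daisy.
  At ivy: go right to fern.
    Visit fern.
    At fern: no left child.
    At fern: go right to plum.
      Visit plum.
      At plum: go left to yew.
        yew is a leaf — visit yew.
      At plum: go right to bay.
        bay is a leaf — visit bay.

cedar, lily, ash, aster, lime, ivy, sage, elm, daisy, fern, plum, yew, bay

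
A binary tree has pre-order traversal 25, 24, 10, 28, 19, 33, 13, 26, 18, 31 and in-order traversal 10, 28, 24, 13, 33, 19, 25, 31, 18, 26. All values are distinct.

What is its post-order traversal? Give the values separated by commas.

28, 10, 13, 33, 19, 24, 31, 18, 26, 25

The first element of pre-order is the root; it splits in-order into left and right subtrees.
Root 25: left subtree has 6 nodes {10, 28, 24, 13, 33, 19}, right has 3 {31, 18, 26}.
  Root 24: left subtree has 2 nodes {10, 28}, right has 3 {13, 33, 19}.
    Root 10: left subtree has 0 nodes { }, right has 1 {28}.
    Root 19: left subtree has 2 nodes {13, 33}, right has 0 { }.
      Root 33: left subtree has 1 node {13}, right has 0 { }.
  Root 26: left subtree has 2 nodes {31, 18}, right has 0 { }.
    Root 18: left subtree has 1 node {31}, right has 0 { }.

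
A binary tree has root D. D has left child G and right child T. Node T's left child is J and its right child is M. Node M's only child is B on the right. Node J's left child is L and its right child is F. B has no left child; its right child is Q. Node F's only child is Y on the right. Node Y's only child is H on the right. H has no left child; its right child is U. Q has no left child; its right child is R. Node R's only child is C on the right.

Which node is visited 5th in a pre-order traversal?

L

Pre-order visits the node, then its left subtree, then its right subtree.
Visit D.
At D: go left to G.
  G is a leaf — visit G.
At D: go right to T.
  Visit T.
  At T: go left to J.
    Visit J.
    At J: go left to L.
      L is a leaf — visit L.
    At J: go right to F.
      Visit F.
      At F: no left child.
      At F: go right to Y.
        Visit Y.
        At Y: no left child.
        At Y: go right to H.
          Visit H.
          At H: no left child.
          At H: go right to U.
            U is a leaf — visit U.
  At T: go right to M.
    Visit M.
    At M: no left child.
    At M: go right to B.
      Visit B.
      At B: no left child.
      At B: go right to Q.
        Visit Q.
        At Q: no left child.
        At Q: go right to R.
          Visit R.
          At R: no left child.
          At R: go right to C.
            C is a leaf — visit C.
Full pre-order sequence: D, G, T, J, L, F, Y, H, U, M, B, Q, R, C.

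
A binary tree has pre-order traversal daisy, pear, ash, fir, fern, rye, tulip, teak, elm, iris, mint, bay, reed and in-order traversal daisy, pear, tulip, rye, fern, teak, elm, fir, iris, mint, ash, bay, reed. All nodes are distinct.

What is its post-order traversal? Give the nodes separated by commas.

tulip, rye, elm, teak, fern, mint, iris, fir, reed, bay, ash, pear, daisy

The first element of pre-order is the root; it splits in-order into left and right subtrees.
Root daisy: left subtree has 0 nodes { }, right has 12 {pear, tulip, rye, fern, teak, elm, fir, iris, mint, ash, bay, reed}.
  Root pear: left subtree has 0 nodes { }, right has 11 {tulip, rye, fern, teak, elm, fir, iris, mint, ash, bay, reed}.
    Root ash: left subtree has 8 nodes {tulip, rye, fern, teak, elm, fir, iris, mint}, right has 2 {bay, reed}.
      Root fir: left subtree has 5 nodes {tulip, rye, fern, teak, elm}, right has 2 {iris, mint}.
        Root fern: left subtree has 2 nodes {tulip, rye}, right has 2 {teak, elm}.
          Root rye: left subtree has 1 node {tulip}, right has 0 { }.
          Root teak: left subtree has 0 nodes { }, right has 1 {elm}.
        Root iris: left subtree has 0 nodes { }, right has 1 {mint}.
      Root bay: left subtree has 0 nodes { }, right has 1 {reed}.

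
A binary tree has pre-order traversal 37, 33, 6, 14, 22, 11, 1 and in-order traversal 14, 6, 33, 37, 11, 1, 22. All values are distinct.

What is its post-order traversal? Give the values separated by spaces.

14 6 33 1 11 22 37

The first element of pre-order is the root; it splits in-order into left and right subtrees.
Root 37: left subtree has 3 nodes {14, 6, 33}, right has 3 {11, 1, 22}.
  Root 33: left subtree has 2 nodes {14, 6}, right has 0 { }.
    Root 6: left subtree has 1 node {14}, right has 0 { }.
  Root 22: left subtree has 2 nodes {11, 1}, right has 0 { }.
    Root 11: left subtree has 0 nodes { }, right has 1 {1}.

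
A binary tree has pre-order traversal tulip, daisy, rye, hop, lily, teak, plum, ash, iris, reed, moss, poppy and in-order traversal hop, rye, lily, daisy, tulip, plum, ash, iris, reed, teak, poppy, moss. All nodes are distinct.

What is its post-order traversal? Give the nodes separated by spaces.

The first element of pre-order is the root; it splits in-order into left and right subtrees.
Root tulip: left subtree has 4 nodes {hop, rye, lily, daisy}, right has 7 {plum, ash, iris, reed, teak, poppy, moss}.
  Root daisy: left subtree has 3 nodes {hop, rye, lily}, right has 0 { }.
    Root rye: left subtree has 1 node {hop}, right has 1 {lily}.
  Root teak: left subtree has 4 nodes {plum, ash, iris, reed}, right has 2 {poppy, moss}.
    Root plum: left subtree has 0 nodes { }, right has 3 {ash, iris, reed}.
      Root ash: left subtree has 0 nodes { }, right has 2 {iris, reed}.
        Root iris: left subtree has 0 nodes { }, right has 1 {reed}.
    Root moss: left subtree has 1 node {poppy}, right has 0 { }.

hop lily rye daisy reed iris ash plum poppy moss teak tulip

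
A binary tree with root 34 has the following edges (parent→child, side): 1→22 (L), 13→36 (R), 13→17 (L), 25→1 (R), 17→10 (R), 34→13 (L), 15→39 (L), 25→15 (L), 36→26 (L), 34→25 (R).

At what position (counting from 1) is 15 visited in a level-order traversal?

Level-order visits nodes level by level from the root, left to right within each level.
Level 0: 34
Level 1: 13, 25
Level 2: 17, 36, 15, 1
Level 3: 10, 26, 39, 22
Full level-order sequence: 34, 13, 25, 17, 36, 15, 1, 10, 26, 39, 22.

6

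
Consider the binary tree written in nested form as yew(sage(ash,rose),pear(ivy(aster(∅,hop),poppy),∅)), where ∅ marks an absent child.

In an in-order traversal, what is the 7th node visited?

In-order visits the left subtree, then the node, then the right subtree.
At yew: go left to sage.
  At sage: go left to ash.
    ash is a leaf — visit ash.
  Visit sage.
  At sage: go right to rose.
    rose is a leaf — visit rose.
Visit yew.
At yew: go right to pear.
  At pear: go left to ivy.
    At ivy: go left to aster.
      At aster: no left child.
      Visit aster.
      At aster: go right to hop.
        hop is a leaf — visit hop.
    Visit ivy.
    At ivy: go right to poppy.
      poppy is a leaf — visit poppy.
  Visit pear.
  At pear: no right child.
Full in-order sequence: ash, sage, rose, yew, aster, hop, ivy, poppy, pear.

ivy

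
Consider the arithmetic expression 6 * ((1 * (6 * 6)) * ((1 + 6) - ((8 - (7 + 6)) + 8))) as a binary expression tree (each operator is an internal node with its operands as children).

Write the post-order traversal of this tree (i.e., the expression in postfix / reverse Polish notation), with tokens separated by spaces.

6 1 6 6 * * 1 6 + 8 7 6 + - 8 + - * *

Post-order on an expression tree gives postfix notation: for each operator, emit left operand, right operand, then the operator.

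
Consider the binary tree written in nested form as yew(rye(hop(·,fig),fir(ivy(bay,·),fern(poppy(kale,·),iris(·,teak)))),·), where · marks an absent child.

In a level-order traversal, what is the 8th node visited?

Level-order visits nodes level by level from the root, left to right within each level.
Level 0: yew
Level 1: rye
Level 2: hop, fir
Level 3: fig, ivy, fern
Level 4: bay, poppy, iris
Level 5: kale, teak
Full level-order sequence: yew, rye, hop, fir, fig, ivy, fern, bay, poppy, iris, kale, teak.

bay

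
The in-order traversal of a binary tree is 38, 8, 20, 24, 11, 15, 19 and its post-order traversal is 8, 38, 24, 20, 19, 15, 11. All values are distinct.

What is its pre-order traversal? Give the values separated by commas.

The last element of post-order is the root; it splits in-order into left and right subtrees.
Root 11: left subtree has 4 nodes {38, 8, 20, 24}, right has 2 {15, 19}.
  Root 20: left subtree has 2 nodes {38, 8}, right has 1 {24}.
    Root 38: left subtree has 0 nodes { }, right has 1 {8}.
  Root 15: left subtree has 0 nodes { }, right has 1 {19}.

11, 20, 38, 8, 24, 15, 19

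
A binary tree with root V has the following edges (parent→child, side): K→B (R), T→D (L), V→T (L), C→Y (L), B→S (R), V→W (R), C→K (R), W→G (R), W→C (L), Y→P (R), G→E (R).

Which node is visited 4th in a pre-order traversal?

W

Pre-order visits the node, then its left subtree, then its right subtree.
Visit V.
At V: go left to T.
  Visit T.
  At T: go left to D.
    D is a leaf — visit D.
  At T: no right child.
At V: go right to W.
  Visit W.
  At W: go left to C.
    Visit C.
    At C: go left to Y.
      Visit Y.
      At Y: no left child.
      At Y: go right to P.
        P is a leaf — visit P.
    At C: go right to K.
      Visit K.
      At K: no left child.
      At K: go right to B.
        Visit B.
        At B: no left child.
        At B: go right to S.
          S is a leaf — visit S.
  At W: go right to G.
    Visit G.
    At G: no left child.
    At G: go right to E.
      E is a leaf — visit E.
Full pre-order sequence: V, T, D, W, C, Y, P, K, B, S, G, E.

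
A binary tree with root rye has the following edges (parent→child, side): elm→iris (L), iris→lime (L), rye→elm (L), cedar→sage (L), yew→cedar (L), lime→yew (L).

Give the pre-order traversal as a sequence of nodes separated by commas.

rye, elm, iris, lime, yew, cedar, sage

Pre-order visits the node, then its left subtree, then its right subtree.
Visit rye.
At rye: go left to elm.
  Visit elm.
  At elm: go left to iris.
    Visit iris.
    At iris: go left to lime.
      Visit lime.
      At lime: go left to yew.
        Visit yew.
        At yew: go left to cedar.
          Visit cedar.
          At cedar: go left to sage.
            sage is a leaf — visit sage.
          At cedar: no right child.
        At yew: no right child.
      At lime: no right child.
    At iris: no right child.
  At elm: no right child.
At rye: no right child.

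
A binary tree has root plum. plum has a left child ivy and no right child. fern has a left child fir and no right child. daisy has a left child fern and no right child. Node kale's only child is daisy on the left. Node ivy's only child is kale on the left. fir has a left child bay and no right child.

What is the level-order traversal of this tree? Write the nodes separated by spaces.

plum ivy kale daisy fern fir bay

Level-order visits nodes level by level from the root, left to right within each level.
Level 0: plum
Level 1: ivy
Level 2: kale
Level 3: daisy
Level 4: fern
Level 5: fir
Level 6: bay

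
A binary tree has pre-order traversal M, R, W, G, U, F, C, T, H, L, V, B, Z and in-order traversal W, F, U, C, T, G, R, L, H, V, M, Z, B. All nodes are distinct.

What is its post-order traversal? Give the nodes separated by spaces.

The first element of pre-order is the root; it splits in-order into left and right subtrees.
Root M: left subtree has 10 nodes {W, F, U, C, T, G, R, L, H, V}, right has 2 {Z, B}.
  Root R: left subtree has 6 nodes {W, F, U, C, T, G}, right has 3 {L, H, V}.
    Root W: left subtree has 0 nodes { }, right has 5 {F, U, C, T, G}.
      Root G: left subtree has 4 nodes {F, U, C, T}, right has 0 { }.
        Root U: left subtree has 1 node {F}, right has 2 {C, T}.
          Root C: left subtree has 0 nodes { }, right has 1 {T}.
    Root H: left subtree has 1 node {L}, right has 1 {V}.
  Root B: left subtree has 1 node {Z}, right has 0 { }.

F T C U G W L V H R Z B M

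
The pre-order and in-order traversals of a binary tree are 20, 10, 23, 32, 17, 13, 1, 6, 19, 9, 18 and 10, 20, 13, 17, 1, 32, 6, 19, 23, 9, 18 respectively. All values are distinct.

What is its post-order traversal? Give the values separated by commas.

The first element of pre-order is the root; it splits in-order into left and right subtrees.
Root 20: left subtree has 1 node {10}, right has 9 {13, 17, 1, 32, 6, 19, 23, 9, 18}.
  Root 23: left subtree has 6 nodes {13, 17, 1, 32, 6, 19}, right has 2 {9, 18}.
    Root 32: left subtree has 3 nodes {13, 17, 1}, right has 2 {6, 19}.
      Root 17: left subtree has 1 node {13}, right has 1 {1}.
      Root 6: left subtree has 0 nodes { }, right has 1 {19}.
    Root 9: left subtree has 0 nodes { }, right has 1 {18}.

10, 13, 1, 17, 19, 6, 32, 18, 9, 23, 20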